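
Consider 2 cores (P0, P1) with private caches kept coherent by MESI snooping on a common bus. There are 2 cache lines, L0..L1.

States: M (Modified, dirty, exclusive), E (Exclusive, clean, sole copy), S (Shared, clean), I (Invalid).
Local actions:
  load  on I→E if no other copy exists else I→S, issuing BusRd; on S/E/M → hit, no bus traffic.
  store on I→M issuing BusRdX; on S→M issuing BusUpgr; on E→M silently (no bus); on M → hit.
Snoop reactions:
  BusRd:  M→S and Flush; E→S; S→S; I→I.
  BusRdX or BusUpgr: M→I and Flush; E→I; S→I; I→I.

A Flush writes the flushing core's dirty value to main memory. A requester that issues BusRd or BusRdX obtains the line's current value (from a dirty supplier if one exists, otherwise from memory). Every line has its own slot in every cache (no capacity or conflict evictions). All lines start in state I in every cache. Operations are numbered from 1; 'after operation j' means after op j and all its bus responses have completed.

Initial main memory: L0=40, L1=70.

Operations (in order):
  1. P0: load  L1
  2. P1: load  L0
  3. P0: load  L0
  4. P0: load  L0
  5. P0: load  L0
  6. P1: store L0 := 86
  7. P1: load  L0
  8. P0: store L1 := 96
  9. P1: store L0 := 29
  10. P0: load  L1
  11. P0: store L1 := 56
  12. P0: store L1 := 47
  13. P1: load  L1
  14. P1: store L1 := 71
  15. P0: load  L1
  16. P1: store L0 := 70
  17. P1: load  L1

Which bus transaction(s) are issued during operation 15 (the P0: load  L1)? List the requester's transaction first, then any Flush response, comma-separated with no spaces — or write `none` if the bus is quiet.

  op1 P0: load  L1 → E/I on L1; bus BusRd; mem=70
  op2 P1: load  L0 → I/E on L0; bus BusRd; mem=40
  op3 P0: load  L0 → S/S on L0; bus BusRd; mem=40
  op4 P0: load  L0 → S/S on L0; bus (none); mem=40
  op5 P0: load  L0 → S/S on L0; bus (none); mem=40
  op6 P1: store L0 := 86 → I/M on L0; bus BusUpgr; mem=40
  op7 P1: load  L0 → I/M on L0; bus (none); mem=40
  op8 P0: store L1 := 96 → M/I on L1; bus (none); mem=70
  op9 P1: store L0 := 29 → I/M on L0; bus (none); mem=40
  op10 P0: load  L1 → M/I on L1; bus (none); mem=70
  op11 P0: store L1 := 56 → M/I on L1; bus (none); mem=70
  op12 P0: store L1 := 47 → M/I on L1; bus (none); mem=70
  op13 P1: load  L1 → S/S on L1; bus BusRd Flush; mem=47
  op14 P1: store L1 := 71 → I/M on L1; bus BusUpgr; mem=47
  op15 P0: load  L1 → S/S on L1; bus BusRd Flush; mem=71
  op16 P1: store L0 := 70 → I/M on L0; bus (none); mem=40
  op17 P1: load  L1 → S/S on L1; bus (none); mem=71

bus = BusRd,Flush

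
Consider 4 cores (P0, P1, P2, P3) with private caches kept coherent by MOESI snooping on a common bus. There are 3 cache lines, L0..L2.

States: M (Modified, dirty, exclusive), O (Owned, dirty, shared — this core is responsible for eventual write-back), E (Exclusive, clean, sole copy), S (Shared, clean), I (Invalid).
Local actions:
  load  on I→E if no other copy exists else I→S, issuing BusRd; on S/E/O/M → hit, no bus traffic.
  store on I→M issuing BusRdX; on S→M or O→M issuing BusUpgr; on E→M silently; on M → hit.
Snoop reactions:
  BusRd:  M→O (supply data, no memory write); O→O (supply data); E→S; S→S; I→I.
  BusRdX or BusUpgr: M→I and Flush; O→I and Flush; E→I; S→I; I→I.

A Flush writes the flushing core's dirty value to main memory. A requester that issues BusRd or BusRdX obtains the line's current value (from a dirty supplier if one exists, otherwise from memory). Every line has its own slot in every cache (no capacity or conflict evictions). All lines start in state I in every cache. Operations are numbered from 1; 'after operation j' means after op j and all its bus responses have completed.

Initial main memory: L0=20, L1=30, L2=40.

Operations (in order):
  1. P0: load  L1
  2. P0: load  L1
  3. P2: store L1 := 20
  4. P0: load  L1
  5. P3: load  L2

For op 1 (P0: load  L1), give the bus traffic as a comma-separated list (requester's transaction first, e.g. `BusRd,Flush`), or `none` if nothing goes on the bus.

bus = BusRd

1. P0: load  L1  bus=[BusRd]  L1: P0=E P1=I P2=I P3=I  mem[L1]=30
2. P0: load  L1  bus=[-]  L1: P0=E P1=I P2=I P3=I  mem[L1]=30
3. P2: store L1 := 20  bus=[BusRdX]  L1: P0=I P1=I P2=M P3=I  mem[L1]=30
4. P0: load  L1  bus=[BusRd]  L1: P0=S P1=I P2=O P3=I  mem[L1]=30
5. P3: load  L2  bus=[BusRd]  L2: P0=I P1=I P2=I P3=E  mem[L2]=40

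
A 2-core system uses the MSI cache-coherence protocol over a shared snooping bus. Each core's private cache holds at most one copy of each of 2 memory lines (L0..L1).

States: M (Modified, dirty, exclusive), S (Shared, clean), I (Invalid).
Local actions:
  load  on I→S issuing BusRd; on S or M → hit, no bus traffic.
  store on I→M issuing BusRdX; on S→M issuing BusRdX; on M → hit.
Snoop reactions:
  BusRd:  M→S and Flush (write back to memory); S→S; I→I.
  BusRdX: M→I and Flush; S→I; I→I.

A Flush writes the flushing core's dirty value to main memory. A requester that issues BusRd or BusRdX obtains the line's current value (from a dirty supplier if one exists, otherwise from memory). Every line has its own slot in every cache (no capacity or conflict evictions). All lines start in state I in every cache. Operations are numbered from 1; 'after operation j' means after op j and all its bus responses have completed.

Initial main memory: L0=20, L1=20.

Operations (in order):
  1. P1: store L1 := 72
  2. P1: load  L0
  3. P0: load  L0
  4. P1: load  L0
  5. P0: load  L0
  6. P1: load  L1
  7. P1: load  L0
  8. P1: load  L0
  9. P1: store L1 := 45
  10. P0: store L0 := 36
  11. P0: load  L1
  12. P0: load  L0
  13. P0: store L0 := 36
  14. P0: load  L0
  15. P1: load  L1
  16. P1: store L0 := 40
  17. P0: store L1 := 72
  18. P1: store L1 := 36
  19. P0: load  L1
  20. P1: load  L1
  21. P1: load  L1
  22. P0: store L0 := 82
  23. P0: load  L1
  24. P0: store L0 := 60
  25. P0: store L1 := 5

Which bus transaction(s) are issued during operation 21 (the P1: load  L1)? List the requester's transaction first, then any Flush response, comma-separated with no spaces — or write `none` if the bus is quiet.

step 1: P1: store L1 := 72  ⟶  IM  (L1)  txn=BusRdX  M[L1]=20
step 2: P1: load  L0  ⟶  IS  (L0)  txn=BusRd  M[L0]=20
step 3: P0: load  L0  ⟶  SS  (L0)  txn=BusRd  M[L0]=20
step 4: P1: load  L0  ⟶  SS  (L0)  txn=∅  M[L0]=20
step 5: P0: load  L0  ⟶  SS  (L0)  txn=∅  M[L0]=20
step 6: P1: load  L1  ⟶  IM  (L1)  txn=∅  M[L1]=20
step 7: P1: load  L0  ⟶  SS  (L0)  txn=∅  M[L0]=20
step 8: P1: load  L0  ⟶  SS  (L0)  txn=∅  M[L0]=20
step 9: P1: store L1 := 45  ⟶  IM  (L1)  txn=∅  M[L1]=20
step 10: P0: store L0 := 36  ⟶  MI  (L0)  txn=BusRdX  M[L0]=20
step 11: P0: load  L1  ⟶  SS  (L1)  txn=BusRd+Flush  M[L1]=45
step 12: P0: load  L0  ⟶  MI  (L0)  txn=∅  M[L0]=20
step 13: P0: store L0 := 36  ⟶  MI  (L0)  txn=∅  M[L0]=20
step 14: P0: load  L0  ⟶  MI  (L0)  txn=∅  M[L0]=20
step 15: P1: load  L1  ⟶  SS  (L1)  txn=∅  M[L1]=45
step 16: P1: store L0 := 40  ⟶  IM  (L0)  txn=BusRdX+Flush  M[L0]=36
step 17: P0: store L1 := 72  ⟶  MI  (L1)  txn=BusRdX  M[L1]=45
step 18: P1: store L1 := 36  ⟶  IM  (L1)  txn=BusRdX+Flush  M[L1]=72
step 19: P0: load  L1  ⟶  SS  (L1)  txn=BusRd+Flush  M[L1]=36
step 20: P1: load  L1  ⟶  SS  (L1)  txn=∅  M[L1]=36
step 21: P1: load  L1  ⟶  SS  (L1)  txn=∅  M[L1]=36
step 22: P0: store L0 := 82  ⟶  MI  (L0)  txn=BusRdX+Flush  M[L0]=40
step 23: P0: load  L1  ⟶  SS  (L1)  txn=∅  M[L1]=36
step 24: P0: store L0 := 60  ⟶  MI  (L0)  txn=∅  M[L0]=40
step 25: P0: store L1 := 5  ⟶  MI  (L1)  txn=BusRdX  M[L1]=36

bus = none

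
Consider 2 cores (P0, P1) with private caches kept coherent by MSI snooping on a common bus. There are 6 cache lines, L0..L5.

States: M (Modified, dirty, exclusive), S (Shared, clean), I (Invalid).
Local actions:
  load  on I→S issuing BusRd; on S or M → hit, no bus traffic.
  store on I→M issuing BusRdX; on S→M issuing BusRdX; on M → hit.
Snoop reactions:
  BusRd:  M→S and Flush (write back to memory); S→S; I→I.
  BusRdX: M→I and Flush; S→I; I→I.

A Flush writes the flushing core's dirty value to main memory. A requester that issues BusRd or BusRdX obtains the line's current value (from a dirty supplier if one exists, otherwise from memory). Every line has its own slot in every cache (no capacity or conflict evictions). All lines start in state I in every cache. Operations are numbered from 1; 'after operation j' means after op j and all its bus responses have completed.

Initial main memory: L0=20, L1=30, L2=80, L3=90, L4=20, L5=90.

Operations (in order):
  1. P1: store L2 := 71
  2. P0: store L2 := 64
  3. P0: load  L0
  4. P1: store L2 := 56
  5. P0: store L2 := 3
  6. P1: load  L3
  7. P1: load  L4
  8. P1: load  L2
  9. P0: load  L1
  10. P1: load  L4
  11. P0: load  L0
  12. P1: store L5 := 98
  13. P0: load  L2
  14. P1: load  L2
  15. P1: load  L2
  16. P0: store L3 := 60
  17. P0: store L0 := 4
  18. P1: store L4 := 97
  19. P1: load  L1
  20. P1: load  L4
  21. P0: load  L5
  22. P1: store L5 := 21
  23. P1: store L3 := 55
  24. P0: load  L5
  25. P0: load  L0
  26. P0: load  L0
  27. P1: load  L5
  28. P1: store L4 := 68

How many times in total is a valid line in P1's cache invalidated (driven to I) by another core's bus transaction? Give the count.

invalidations = 3

  op1 P1: store L2 := 71 → I/M on L2; bus BusRdX; mem=80
  op2 P0: store L2 := 64 → M/I on L2; bus BusRdX Flush; mem=71
  op3 P0: load  L0 → S/I on L0; bus BusRd; mem=20
  op4 P1: store L2 := 56 → I/M on L2; bus BusRdX Flush; mem=64
  op5 P0: store L2 := 3 → M/I on L2; bus BusRdX Flush; mem=56
  op6 P1: load  L3 → I/S on L3; bus BusRd; mem=90
  op7 P1: load  L4 → I/S on L4; bus BusRd; mem=20
  op8 P1: load  L2 → S/S on L2; bus BusRd Flush; mem=3
  op9 P0: load  L1 → S/I on L1; bus BusRd; mem=30
  op10 P1: load  L4 → I/S on L4; bus (none); mem=20
  op11 P0: load  L0 → S/I on L0; bus (none); mem=20
  op12 P1: store L5 := 98 → I/M on L5; bus BusRdX; mem=90
  op13 P0: load  L2 → S/S on L2; bus (none); mem=3
  op14 P1: load  L2 → S/S on L2; bus (none); mem=3
  op15 P1: load  L2 → S/S on L2; bus (none); mem=3
  op16 P0: store L3 := 60 → M/I on L3; bus BusRdX; mem=90
  op17 P0: store L0 := 4 → M/I on L0; bus BusRdX; mem=20
  op18 P1: store L4 := 97 → I/M on L4; bus BusRdX; mem=20
  op19 P1: load  L1 → S/S on L1; bus BusRd; mem=30
  op20 P1: load  L4 → I/M on L4; bus (none); mem=20
  op21 P0: load  L5 → S/S on L5; bus BusRd Flush; mem=98
  op22 P1: store L5 := 21 → I/M on L5; bus BusRdX; mem=98
  op23 P1: store L3 := 55 → I/M on L3; bus BusRdX Flush; mem=60
  op24 P0: load  L5 → S/S on L5; bus BusRd Flush; mem=21
  op25 P0: load  L0 → M/I on L0; bus (none); mem=20
  op26 P0: load  L0 → M/I on L0; bus (none); mem=20
  op27 P1: load  L5 → S/S on L5; bus (none); mem=21
  op28 P1: store L4 := 68 → I/M on L4; bus (none); mem=20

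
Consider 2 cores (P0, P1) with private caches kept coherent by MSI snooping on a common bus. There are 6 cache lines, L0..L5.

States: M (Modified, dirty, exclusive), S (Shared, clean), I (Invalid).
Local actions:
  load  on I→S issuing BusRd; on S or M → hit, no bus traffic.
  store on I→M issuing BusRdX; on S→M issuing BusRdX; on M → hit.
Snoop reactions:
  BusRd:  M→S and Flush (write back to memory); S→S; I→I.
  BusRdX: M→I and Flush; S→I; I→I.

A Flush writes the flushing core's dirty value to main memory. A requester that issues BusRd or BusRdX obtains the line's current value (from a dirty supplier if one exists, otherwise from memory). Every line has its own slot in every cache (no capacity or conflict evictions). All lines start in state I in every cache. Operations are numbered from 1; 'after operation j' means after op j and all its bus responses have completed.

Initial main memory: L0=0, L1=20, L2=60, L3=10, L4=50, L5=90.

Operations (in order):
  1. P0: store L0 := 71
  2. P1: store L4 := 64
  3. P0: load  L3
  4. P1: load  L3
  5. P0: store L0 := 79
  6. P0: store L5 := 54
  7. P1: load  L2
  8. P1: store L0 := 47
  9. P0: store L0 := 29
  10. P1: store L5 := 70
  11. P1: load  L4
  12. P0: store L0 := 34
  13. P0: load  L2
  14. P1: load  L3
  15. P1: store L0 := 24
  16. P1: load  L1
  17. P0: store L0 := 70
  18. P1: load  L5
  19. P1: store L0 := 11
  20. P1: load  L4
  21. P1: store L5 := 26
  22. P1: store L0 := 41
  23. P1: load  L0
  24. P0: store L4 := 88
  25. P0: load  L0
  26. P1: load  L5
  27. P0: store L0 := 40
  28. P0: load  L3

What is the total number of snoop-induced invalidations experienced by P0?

1. P0: store L0 := 71  bus=[BusRdX]  L0: P0=M P1=I  mem[L0]=0
2. P1: store L4 := 64  bus=[BusRdX]  L4: P0=I P1=M  mem[L4]=50
3. P0: load  L3  bus=[BusRd]  L3: P0=S P1=I  mem[L3]=10
4. P1: load  L3  bus=[BusRd]  L3: P0=S P1=S  mem[L3]=10
5. P0: store L0 := 79  bus=[-]  L0: P0=M P1=I  mem[L0]=0
6. P0: store L5 := 54  bus=[BusRdX]  L5: P0=M P1=I  mem[L5]=90
7. P1: load  L2  bus=[BusRd]  L2: P0=I P1=S  mem[L2]=60
8. P1: store L0 := 47  bus=[BusRdX,Flush]  L0: P0=I P1=M  mem[L0]=79
9. P0: store L0 := 29  bus=[BusRdX,Flush]  L0: P0=M P1=I  mem[L0]=47
10. P1: store L5 := 70  bus=[BusRdX,Flush]  L5: P0=I P1=M  mem[L5]=54
11. P1: load  L4  bus=[-]  L4: P0=I P1=M  mem[L4]=50
12. P0: store L0 := 34  bus=[-]  L0: P0=M P1=I  mem[L0]=47
13. P0: load  L2  bus=[BusRd]  L2: P0=S P1=S  mem[L2]=60
14. P1: load  L3  bus=[-]  L3: P0=S P1=S  mem[L3]=10
15. P1: store L0 := 24  bus=[BusRdX,Flush]  L0: P0=I P1=M  mem[L0]=34
16. P1: load  L1  bus=[BusRd]  L1: P0=I P1=S  mem[L1]=20
17. P0: store L0 := 70  bus=[BusRdX,Flush]  L0: P0=M P1=I  mem[L0]=24
18. P1: load  L5  bus=[-]  L5: P0=I P1=M  mem[L5]=54
19. P1: store L0 := 11  bus=[BusRdX,Flush]  L0: P0=I P1=M  mem[L0]=70
20. P1: load  L4  bus=[-]  L4: P0=I P1=M  mem[L4]=50
21. P1: store L5 := 26  bus=[-]  L5: P0=I P1=M  mem[L5]=54
22. P1: store L0 := 41  bus=[-]  L0: P0=I P1=M  mem[L0]=70
23. P1: load  L0  bus=[-]  L0: P0=I P1=M  mem[L0]=70
24. P0: store L4 := 88  bus=[BusRdX,Flush]  L4: P0=M P1=I  mem[L4]=64
25. P0: load  L0  bus=[BusRd,Flush]  L0: P0=S P1=S  mem[L0]=41
26. P1: load  L5  bus=[-]  L5: P0=I P1=M  mem[L5]=54
27. P0: store L0 := 40  bus=[BusRdX]  L0: P0=M P1=I  mem[L0]=41
28. P0: load  L3  bus=[-]  L3: P0=S P1=S  mem[L3]=10

invalidations = 4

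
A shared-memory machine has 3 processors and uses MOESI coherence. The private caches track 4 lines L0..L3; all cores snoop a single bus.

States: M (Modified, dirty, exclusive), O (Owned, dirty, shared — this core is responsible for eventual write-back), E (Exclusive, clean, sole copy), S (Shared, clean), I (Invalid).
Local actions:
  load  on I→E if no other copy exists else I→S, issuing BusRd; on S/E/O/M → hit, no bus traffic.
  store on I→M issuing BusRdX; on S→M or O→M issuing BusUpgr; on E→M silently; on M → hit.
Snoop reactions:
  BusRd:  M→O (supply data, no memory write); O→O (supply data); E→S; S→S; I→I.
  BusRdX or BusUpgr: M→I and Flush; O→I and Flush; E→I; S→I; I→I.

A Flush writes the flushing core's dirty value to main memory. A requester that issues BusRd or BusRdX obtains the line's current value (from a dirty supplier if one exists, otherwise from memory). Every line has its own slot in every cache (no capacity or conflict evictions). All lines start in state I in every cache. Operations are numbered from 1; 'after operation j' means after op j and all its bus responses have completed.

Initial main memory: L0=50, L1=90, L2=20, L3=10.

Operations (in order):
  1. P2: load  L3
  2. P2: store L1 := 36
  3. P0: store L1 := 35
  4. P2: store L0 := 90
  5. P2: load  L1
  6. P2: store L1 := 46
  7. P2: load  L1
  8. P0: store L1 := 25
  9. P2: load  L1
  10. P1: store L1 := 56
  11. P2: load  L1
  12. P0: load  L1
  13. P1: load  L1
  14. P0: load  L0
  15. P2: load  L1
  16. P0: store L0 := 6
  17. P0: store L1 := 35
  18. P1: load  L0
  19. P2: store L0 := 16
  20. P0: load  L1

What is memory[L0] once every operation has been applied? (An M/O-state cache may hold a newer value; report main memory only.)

  op1 P2: load  L3 → I/I/E on L3; bus BusRd; mem=10
  op2 P2: store L1 := 36 → I/I/M on L1; bus BusRdX; mem=90
  op3 P0: store L1 := 35 → M/I/I on L1; bus BusRdX Flush; mem=36
  op4 P2: store L0 := 90 → I/I/M on L0; bus BusRdX; mem=50
  op5 P2: load  L1 → O/I/S on L1; bus BusRd; mem=36
  op6 P2: store L1 := 46 → I/I/M on L1; bus BusUpgr Flush; mem=35
  op7 P2: load  L1 → I/I/M on L1; bus (none); mem=35
  op8 P0: store L1 := 25 → M/I/I on L1; bus BusRdX Flush; mem=46
  op9 P2: load  L1 → O/I/S on L1; bus BusRd; mem=46
  op10 P1: store L1 := 56 → I/M/I on L1; bus BusRdX Flush; mem=25
  op11 P2: load  L1 → I/O/S on L1; bus BusRd; mem=25
  op12 P0: load  L1 → S/O/S on L1; bus BusRd; mem=25
  op13 P1: load  L1 → S/O/S on L1; bus (none); mem=25
  op14 P0: load  L0 → S/I/O on L0; bus BusRd; mem=50
  op15 P2: load  L1 → S/O/S on L1; bus (none); mem=25
  op16 P0: store L0 := 6 → M/I/I on L0; bus BusUpgr Flush; mem=90
  op17 P0: store L1 := 35 → M/I/I on L1; bus BusUpgr Flush; mem=56
  op18 P1: load  L0 → O/S/I on L0; bus BusRd; mem=90
  op19 P2: store L0 := 16 → I/I/M on L0; bus BusRdX Flush; mem=6
  op20 P0: load  L1 → M/I/I on L1; bus (none); mem=56

memory[L0] = 6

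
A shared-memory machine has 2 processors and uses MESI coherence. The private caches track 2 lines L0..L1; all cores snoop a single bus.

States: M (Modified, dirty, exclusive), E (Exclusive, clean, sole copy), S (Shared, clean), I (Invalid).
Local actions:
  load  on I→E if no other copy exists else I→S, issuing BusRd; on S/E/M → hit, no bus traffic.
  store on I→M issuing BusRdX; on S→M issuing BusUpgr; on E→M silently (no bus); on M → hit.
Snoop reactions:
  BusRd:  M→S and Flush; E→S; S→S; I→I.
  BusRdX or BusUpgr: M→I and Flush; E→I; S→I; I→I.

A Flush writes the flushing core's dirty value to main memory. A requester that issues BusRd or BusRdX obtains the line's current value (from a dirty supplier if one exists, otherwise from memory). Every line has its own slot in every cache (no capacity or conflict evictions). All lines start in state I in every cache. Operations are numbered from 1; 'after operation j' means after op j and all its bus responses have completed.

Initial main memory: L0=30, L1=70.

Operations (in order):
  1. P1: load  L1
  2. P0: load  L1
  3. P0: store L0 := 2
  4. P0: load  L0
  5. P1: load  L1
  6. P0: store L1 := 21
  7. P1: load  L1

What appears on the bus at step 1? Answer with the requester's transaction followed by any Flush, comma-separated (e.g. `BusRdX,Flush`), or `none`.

bus = BusRd

[1] P1: load  L1 | P0:I, P1:E(70) | bus: BusRd
[2] P0: load  L1 | P0:S(70), P1:S(70) | bus: BusRd
[3] P0: store L0 := 2 | P0:M(2), P1:I | bus: BusRdX
[4] P0: load  L0 | P0:M(2), P1:I | bus: none
[5] P1: load  L1 | P0:S(70), P1:S(70) | bus: none
[6] P0: store L1 := 21 | P0:M(21), P1:I | bus: BusUpgr
[7] P1: load  L1 | P0:S(21), P1:S(21) | bus: BusRd,Flush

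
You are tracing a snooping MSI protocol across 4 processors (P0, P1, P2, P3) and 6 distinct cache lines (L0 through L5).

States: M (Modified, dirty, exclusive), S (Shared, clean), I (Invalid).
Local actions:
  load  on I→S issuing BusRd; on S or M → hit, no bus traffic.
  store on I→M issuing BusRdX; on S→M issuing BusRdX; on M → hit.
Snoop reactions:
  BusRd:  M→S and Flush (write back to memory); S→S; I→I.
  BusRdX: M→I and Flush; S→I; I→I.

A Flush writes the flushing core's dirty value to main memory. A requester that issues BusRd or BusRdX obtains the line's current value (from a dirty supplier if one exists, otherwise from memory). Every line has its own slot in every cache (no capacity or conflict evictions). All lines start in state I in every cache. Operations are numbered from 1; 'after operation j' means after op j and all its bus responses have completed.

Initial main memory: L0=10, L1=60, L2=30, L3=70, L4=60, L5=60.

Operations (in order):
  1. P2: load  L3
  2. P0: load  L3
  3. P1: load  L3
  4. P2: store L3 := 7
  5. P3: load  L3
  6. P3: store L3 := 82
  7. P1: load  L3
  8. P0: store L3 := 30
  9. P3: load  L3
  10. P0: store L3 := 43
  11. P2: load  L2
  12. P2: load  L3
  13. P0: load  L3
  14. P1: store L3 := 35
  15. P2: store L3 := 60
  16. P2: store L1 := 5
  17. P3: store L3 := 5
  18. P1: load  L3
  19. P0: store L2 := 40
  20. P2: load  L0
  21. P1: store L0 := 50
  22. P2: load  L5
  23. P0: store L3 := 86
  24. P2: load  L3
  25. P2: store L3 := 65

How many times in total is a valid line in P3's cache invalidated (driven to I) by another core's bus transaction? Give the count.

invalidations = 3

  op1 P2: load  L3 → I/I/S/I on L3; bus BusRd; mem=70
  op2 P0: load  L3 → S/I/S/I on L3; bus BusRd; mem=70
  op3 P1: load  L3 → S/S/S/I on L3; bus BusRd; mem=70
  op4 P2: store L3 := 7 → I/I/M/I on L3; bus BusRdX; mem=70
  op5 P3: load  L3 → I/I/S/S on L3; bus BusRd Flush; mem=7
  op6 P3: store L3 := 82 → I/I/I/M on L3; bus BusRdX; mem=7
  op7 P1: load  L3 → I/S/I/S on L3; bus BusRd Flush; mem=82
  op8 P0: store L3 := 30 → M/I/I/I on L3; bus BusRdX; mem=82
  op9 P3: load  L3 → S/I/I/S on L3; bus BusRd Flush; mem=30
  op10 P0: store L3 := 43 → M/I/I/I on L3; bus BusRdX; mem=30
  op11 P2: load  L2 → I/I/S/I on L2; bus BusRd; mem=30
  op12 P2: load  L3 → S/I/S/I on L3; bus BusRd Flush; mem=43
  op13 P0: load  L3 → S/I/S/I on L3; bus (none); mem=43
  op14 P1: store L3 := 35 → I/M/I/I on L3; bus BusRdX; mem=43
  op15 P2: store L3 := 60 → I/I/M/I on L3; bus BusRdX Flush; mem=35
  op16 P2: store L1 := 5 → I/I/M/I on L1; bus BusRdX; mem=60
  op17 P3: store L3 := 5 → I/I/I/M on L3; bus BusRdX Flush; mem=60
  op18 P1: load  L3 → I/S/I/S on L3; bus BusRd Flush; mem=5
  op19 P0: store L2 := 40 → M/I/I/I on L2; bus BusRdX; mem=30
  op20 P2: load  L0 → I/I/S/I on L0; bus BusRd; mem=10
  op21 P1: store L0 := 50 → I/M/I/I on L0; bus BusRdX; mem=10
  op22 P2: load  L5 → I/I/S/I on L5; bus BusRd; mem=60
  op23 P0: store L3 := 86 → M/I/I/I on L3; bus BusRdX; mem=5
  op24 P2: load  L3 → S/I/S/I on L3; bus BusRd Flush; mem=86
  op25 P2: store L3 := 65 → I/I/M/I on L3; bus BusRdX; mem=86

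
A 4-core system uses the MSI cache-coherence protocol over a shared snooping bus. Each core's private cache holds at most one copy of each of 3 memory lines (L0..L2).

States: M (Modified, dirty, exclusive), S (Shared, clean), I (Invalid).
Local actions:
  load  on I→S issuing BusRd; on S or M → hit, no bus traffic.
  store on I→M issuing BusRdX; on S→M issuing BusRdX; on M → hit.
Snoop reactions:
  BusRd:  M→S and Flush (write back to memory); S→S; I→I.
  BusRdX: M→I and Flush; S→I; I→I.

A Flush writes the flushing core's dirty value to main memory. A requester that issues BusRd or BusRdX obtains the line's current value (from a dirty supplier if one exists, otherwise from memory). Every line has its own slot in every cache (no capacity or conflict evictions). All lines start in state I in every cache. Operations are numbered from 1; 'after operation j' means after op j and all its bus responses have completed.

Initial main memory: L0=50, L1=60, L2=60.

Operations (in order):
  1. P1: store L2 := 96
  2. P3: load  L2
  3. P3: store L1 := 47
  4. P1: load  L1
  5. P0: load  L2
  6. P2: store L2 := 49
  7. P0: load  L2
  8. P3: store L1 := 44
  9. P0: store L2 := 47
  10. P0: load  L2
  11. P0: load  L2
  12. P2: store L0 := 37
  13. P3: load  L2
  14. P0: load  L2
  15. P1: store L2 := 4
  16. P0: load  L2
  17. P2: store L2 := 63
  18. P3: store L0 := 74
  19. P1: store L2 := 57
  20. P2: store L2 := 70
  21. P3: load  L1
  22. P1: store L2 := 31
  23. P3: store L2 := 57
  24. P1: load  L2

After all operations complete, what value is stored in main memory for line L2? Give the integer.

1. P1: store L2 := 96  bus=[BusRdX]  L2: P0=I P1=M P2=I P3=I  mem[L2]=60
2. P3: load  L2  bus=[BusRd,Flush]  L2: P0=I P1=S P2=I P3=S  mem[L2]=96
3. P3: store L1 := 47  bus=[BusRdX]  L1: P0=I P1=I P2=I P3=M  mem[L1]=60
4. P1: load  L1  bus=[BusRd,Flush]  L1: P0=I P1=S P2=I P3=S  mem[L1]=47
5. P0: load  L2  bus=[BusRd]  L2: P0=S P1=S P2=I P3=S  mem[L2]=96
6. P2: store L2 := 49  bus=[BusRdX]  L2: P0=I P1=I P2=M P3=I  mem[L2]=96
7. P0: load  L2  bus=[BusRd,Flush]  L2: P0=S P1=I P2=S P3=I  mem[L2]=49
8. P3: store L1 := 44  bus=[BusRdX]  L1: P0=I P1=I P2=I P3=M  mem[L1]=47
9. P0: store L2 := 47  bus=[BusRdX]  L2: P0=M P1=I P2=I P3=I  mem[L2]=49
10. P0: load  L2  bus=[-]  L2: P0=M P1=I P2=I P3=I  mem[L2]=49
11. P0: load  L2  bus=[-]  L2: P0=M P1=I P2=I P3=I  mem[L2]=49
12. P2: store L0 := 37  bus=[BusRdX]  L0: P0=I P1=I P2=M P3=I  mem[L0]=50
13. P3: load  L2  bus=[BusRd,Flush]  L2: P0=S P1=I P2=I P3=S  mem[L2]=47
14. P0: load  L2  bus=[-]  L2: P0=S P1=I P2=I P3=S  mem[L2]=47
15. P1: store L2 := 4  bus=[BusRdX]  L2: P0=I P1=M P2=I P3=I  mem[L2]=47
16. P0: load  L2  bus=[BusRd,Flush]  L2: P0=S P1=S P2=I P3=I  mem[L2]=4
17. P2: store L2 := 63  bus=[BusRdX]  L2: P0=I P1=I P2=M P3=I  mem[L2]=4
18. P3: store L0 := 74  bus=[BusRdX,Flush]  L0: P0=I P1=I P2=I P3=M  mem[L0]=37
19. P1: store L2 := 57  bus=[BusRdX,Flush]  L2: P0=I P1=M P2=I P3=I  mem[L2]=63
20. P2: store L2 := 70  bus=[BusRdX,Flush]  L2: P0=I P1=I P2=M P3=I  mem[L2]=57
21. P3: load  L1  bus=[-]  L1: P0=I P1=I P2=I P3=M  mem[L1]=47
22. P1: store L2 := 31  bus=[BusRdX,Flush]  L2: P0=I P1=M P2=I P3=I  mem[L2]=70
23. P3: store L2 := 57  bus=[BusRdX,Flush]  L2: P0=I P1=I P2=I P3=M  mem[L2]=31
24. P1: load  L2  bus=[BusRd,Flush]  L2: P0=I P1=S P2=I P3=S  mem[L2]=57

memory[L2] = 57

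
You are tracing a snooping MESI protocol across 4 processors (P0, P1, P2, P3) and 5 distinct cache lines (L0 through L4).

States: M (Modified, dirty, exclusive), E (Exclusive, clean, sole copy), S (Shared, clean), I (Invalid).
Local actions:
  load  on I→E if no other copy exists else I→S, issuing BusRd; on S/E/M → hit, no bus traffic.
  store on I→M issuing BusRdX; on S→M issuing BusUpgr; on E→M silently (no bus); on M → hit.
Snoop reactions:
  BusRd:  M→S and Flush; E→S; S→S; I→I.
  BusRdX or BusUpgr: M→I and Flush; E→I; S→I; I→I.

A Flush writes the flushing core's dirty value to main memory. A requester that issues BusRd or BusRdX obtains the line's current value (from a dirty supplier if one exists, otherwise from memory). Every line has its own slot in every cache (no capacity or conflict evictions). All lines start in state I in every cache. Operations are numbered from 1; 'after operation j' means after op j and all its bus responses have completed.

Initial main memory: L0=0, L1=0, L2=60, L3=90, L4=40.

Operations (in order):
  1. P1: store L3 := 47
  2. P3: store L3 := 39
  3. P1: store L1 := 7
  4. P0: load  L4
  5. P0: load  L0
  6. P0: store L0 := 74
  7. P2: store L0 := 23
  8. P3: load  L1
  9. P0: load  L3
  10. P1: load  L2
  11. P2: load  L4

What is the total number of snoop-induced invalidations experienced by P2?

step 1: P1: store L3 := 47  ⟶  IMII  (L3)  txn=BusRdX  M[L3]=90
step 2: P3: store L3 := 39  ⟶  IIIM  (L3)  txn=BusRdX+Flush  M[L3]=47
step 3: P1: store L1 := 7  ⟶  IMII  (L1)  txn=BusRdX  M[L1]=0
step 4: P0: load  L4  ⟶  EIII  (L4)  txn=BusRd  M[L4]=40
step 5: P0: load  L0  ⟶  EIII  (L0)  txn=BusRd  M[L0]=0
step 6: P0: store L0 := 74  ⟶  MIII  (L0)  txn=∅  M[L0]=0
step 7: P2: store L0 := 23  ⟶  IIMI  (L0)  txn=BusRdX+Flush  M[L0]=74
step 8: P3: load  L1  ⟶  ISIS  (L1)  txn=BusRd+Flush  M[L1]=7
step 9: P0: load  L3  ⟶  SIIS  (L3)  txn=BusRd+Flush  M[L3]=39
step 10: P1: load  L2  ⟶  IEII  (L2)  txn=BusRd  M[L2]=60
step 11: P2: load  L4  ⟶  SISI  (L4)  txn=BusRd  M[L4]=40

invalidations = 0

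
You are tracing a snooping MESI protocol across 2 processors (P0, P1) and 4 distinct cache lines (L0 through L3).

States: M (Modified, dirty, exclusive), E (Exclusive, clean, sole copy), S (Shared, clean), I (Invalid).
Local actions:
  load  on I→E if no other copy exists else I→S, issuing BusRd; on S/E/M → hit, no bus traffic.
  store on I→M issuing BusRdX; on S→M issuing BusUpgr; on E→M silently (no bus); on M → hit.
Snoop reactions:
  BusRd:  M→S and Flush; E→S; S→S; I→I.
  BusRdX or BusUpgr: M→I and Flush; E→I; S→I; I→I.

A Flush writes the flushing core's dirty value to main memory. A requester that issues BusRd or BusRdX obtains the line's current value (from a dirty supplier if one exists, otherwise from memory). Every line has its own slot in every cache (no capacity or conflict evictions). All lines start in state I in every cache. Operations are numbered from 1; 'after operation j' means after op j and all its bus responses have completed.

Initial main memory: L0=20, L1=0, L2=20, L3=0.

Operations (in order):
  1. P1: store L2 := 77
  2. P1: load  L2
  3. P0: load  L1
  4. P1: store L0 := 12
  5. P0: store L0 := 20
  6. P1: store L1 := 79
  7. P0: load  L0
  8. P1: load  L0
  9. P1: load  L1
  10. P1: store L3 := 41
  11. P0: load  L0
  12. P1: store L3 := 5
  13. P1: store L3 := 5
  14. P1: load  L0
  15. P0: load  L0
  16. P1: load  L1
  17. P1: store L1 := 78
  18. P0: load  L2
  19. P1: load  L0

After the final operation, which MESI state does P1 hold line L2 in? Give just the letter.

state = S

1. P1: store L2 := 77  bus=[BusRdX]  L2: P0=I P1=M  mem[L2]=20
2. P1: load  L2  bus=[-]  L2: P0=I P1=M  mem[L2]=20
3. P0: load  L1  bus=[BusRd]  L1: P0=E P1=I  mem[L1]=0
4. P1: store L0 := 12  bus=[BusRdX]  L0: P0=I P1=M  mem[L0]=20
5. P0: store L0 := 20  bus=[BusRdX,Flush]  L0: P0=M P1=I  mem[L0]=12
6. P1: store L1 := 79  bus=[BusRdX]  L1: P0=I P1=M  mem[L1]=0
7. P0: load  L0  bus=[-]  L0: P0=M P1=I  mem[L0]=12
8. P1: load  L0  bus=[BusRd,Flush]  L0: P0=S P1=S  mem[L0]=20
9. P1: load  L1  bus=[-]  L1: P0=I P1=M  mem[L1]=0
10. P1: store L3 := 41  bus=[BusRdX]  L3: P0=I P1=M  mem[L3]=0
11. P0: load  L0  bus=[-]  L0: P0=S P1=S  mem[L0]=20
12. P1: store L3 := 5  bus=[-]  L3: P0=I P1=M  mem[L3]=0
13. P1: store L3 := 5  bus=[-]  L3: P0=I P1=M  mem[L3]=0
14. P1: load  L0  bus=[-]  L0: P0=S P1=S  mem[L0]=20
15. P0: load  L0  bus=[-]  L0: P0=S P1=S  mem[L0]=20
16. P1: load  L1  bus=[-]  L1: P0=I P1=M  mem[L1]=0
17. P1: store L1 := 78  bus=[-]  L1: P0=I P1=M  mem[L1]=0
18. P0: load  L2  bus=[BusRd,Flush]  L2: P0=S P1=S  mem[L2]=77
19. P1: load  L0  bus=[-]  L0: P0=S P1=S  mem[L0]=20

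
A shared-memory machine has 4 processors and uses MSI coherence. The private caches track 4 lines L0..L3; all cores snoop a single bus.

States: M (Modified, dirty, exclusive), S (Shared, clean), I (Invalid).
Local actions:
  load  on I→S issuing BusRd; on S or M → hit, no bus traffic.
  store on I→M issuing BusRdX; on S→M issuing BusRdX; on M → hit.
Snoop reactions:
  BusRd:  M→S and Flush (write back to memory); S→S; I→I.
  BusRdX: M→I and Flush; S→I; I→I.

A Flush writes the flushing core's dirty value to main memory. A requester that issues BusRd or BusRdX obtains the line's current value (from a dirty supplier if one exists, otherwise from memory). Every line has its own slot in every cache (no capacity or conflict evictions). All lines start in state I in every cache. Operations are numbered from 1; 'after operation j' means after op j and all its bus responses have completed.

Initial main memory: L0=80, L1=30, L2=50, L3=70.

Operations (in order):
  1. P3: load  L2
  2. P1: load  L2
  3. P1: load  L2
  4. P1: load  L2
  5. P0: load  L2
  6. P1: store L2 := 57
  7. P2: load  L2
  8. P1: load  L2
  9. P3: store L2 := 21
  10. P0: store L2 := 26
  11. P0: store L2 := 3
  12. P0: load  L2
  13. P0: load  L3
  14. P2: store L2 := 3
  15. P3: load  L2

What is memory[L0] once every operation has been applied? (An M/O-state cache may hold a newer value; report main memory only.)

memory[L0] = 80

  op1 P3: load  L2 → I/I/I/S on L2; bus BusRd; mem=50
  op2 P1: load  L2 → I/S/I/S on L2; bus BusRd; mem=50
  op3 P1: load  L2 → I/S/I/S on L2; bus (none); mem=50
  op4 P1: load  L2 → I/S/I/S on L2; bus (none); mem=50
  op5 P0: load  L2 → S/S/I/S on L2; bus BusRd; mem=50
  op6 P1: store L2 := 57 → I/M/I/I on L2; bus BusRdX; mem=50
  op7 P2: load  L2 → I/S/S/I on L2; bus BusRd Flush; mem=57
  op8 P1: load  L2 → I/S/S/I on L2; bus (none); mem=57
  op9 P3: store L2 := 21 → I/I/I/M on L2; bus BusRdX; mem=57
  op10 P0: store L2 := 26 → M/I/I/I on L2; bus BusRdX Flush; mem=21
  op11 P0: store L2 := 3 → M/I/I/I on L2; bus (none); mem=21
  op12 P0: load  L2 → M/I/I/I on L2; bus (none); mem=21
  op13 P0: load  L3 → S/I/I/I on L3; bus BusRd; mem=70
  op14 P2: store L2 := 3 → I/I/M/I on L2; bus BusRdX Flush; mem=3
  op15 P3: load  L2 → I/I/S/S on L2; bus BusRd Flush; mem=3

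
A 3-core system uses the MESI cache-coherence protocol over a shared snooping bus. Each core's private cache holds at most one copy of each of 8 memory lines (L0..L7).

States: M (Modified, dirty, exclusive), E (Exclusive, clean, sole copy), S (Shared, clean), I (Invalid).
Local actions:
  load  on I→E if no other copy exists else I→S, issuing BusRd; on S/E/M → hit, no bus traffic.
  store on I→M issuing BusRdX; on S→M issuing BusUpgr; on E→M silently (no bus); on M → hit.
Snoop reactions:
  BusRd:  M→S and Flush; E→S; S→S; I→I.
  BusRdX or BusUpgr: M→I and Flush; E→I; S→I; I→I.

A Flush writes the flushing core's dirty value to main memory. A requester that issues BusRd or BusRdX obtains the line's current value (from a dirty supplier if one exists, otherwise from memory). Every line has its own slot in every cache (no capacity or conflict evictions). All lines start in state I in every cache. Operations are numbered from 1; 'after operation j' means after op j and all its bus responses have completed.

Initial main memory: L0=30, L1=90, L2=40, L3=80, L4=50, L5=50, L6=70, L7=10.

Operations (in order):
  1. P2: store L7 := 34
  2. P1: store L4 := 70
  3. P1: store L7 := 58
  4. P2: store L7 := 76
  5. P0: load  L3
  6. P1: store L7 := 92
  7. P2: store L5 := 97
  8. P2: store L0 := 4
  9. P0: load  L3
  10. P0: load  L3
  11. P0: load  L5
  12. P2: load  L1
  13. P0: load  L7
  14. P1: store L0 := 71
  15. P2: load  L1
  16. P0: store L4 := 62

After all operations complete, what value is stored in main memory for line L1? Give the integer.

  op1 P2: store L7 := 34 → I/I/M on L7; bus BusRdX; mem=10
  op2 P1: store L4 := 70 → I/M/I on L4; bus BusRdX; mem=50
  op3 P1: store L7 := 58 → I/M/I on L7; bus BusRdX Flush; mem=34
  op4 P2: store L7 := 76 → I/I/M on L7; bus BusRdX Flush; mem=58
  op5 P0: load  L3 → E/I/I on L3; bus BusRd; mem=80
  op6 P1: store L7 := 92 → I/M/I on L7; bus BusRdX Flush; mem=76
  op7 P2: store L5 := 97 → I/I/M on L5; bus BusRdX; mem=50
  op8 P2: store L0 := 4 → I/I/M on L0; bus BusRdX; mem=30
  op9 P0: load  L3 → E/I/I on L3; bus (none); mem=80
  op10 P0: load  L3 → E/I/I on L3; bus (none); mem=80
  op11 P0: load  L5 → S/I/S on L5; bus BusRd Flush; mem=97
  op12 P2: load  L1 → I/I/E on L1; bus BusRd; mem=90
  op13 P0: load  L7 → S/S/I on L7; bus BusRd Flush; mem=92
  op14 P1: store L0 := 71 → I/M/I on L0; bus BusRdX Flush; mem=4
  op15 P2: load  L1 → I/I/E on L1; bus (none); mem=90
  op16 P0: store L4 := 62 → M/I/I on L4; bus BusRdX Flush; mem=70

memory[L1] = 90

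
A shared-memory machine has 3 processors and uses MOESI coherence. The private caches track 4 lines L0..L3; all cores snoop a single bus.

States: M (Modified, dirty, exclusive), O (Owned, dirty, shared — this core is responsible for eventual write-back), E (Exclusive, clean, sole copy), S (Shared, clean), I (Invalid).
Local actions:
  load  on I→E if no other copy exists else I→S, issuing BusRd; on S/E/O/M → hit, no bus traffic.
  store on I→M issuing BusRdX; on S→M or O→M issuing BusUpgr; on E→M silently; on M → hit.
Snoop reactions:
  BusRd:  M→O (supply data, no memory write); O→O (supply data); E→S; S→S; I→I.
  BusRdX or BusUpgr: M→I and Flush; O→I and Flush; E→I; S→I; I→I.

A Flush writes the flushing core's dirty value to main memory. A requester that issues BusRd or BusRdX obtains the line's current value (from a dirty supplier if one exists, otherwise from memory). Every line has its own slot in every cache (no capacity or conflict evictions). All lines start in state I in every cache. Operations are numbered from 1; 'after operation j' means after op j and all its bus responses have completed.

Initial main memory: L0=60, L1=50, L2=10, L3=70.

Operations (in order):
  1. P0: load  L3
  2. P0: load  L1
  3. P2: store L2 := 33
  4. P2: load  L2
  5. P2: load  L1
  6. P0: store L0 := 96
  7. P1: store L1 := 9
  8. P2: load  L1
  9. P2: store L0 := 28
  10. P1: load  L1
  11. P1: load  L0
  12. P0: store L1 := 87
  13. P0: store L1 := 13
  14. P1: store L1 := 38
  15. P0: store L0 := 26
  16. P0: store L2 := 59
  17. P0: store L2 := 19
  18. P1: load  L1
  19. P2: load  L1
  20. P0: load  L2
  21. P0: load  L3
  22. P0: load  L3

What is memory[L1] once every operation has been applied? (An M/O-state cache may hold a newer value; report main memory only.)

step 1: P0: load  L3  ⟶  EII  (L3)  txn=BusRd  M[L3]=70
step 2: P0: load  L1  ⟶  EII  (L1)  txn=BusRd  M[L1]=50
step 3: P2: store L2 := 33  ⟶  IIM  (L2)  txn=BusRdX  M[L2]=10
step 4: P2: load  L2  ⟶  IIM  (L2)  txn=∅  M[L2]=10
step 5: P2: load  L1  ⟶  SIS  (L1)  txn=BusRd  M[L1]=50
step 6: P0: store L0 := 96  ⟶  MII  (L0)  txn=BusRdX  M[L0]=60
step 7: P1: store L1 := 9  ⟶  IMI  (L1)  txn=BusRdX  M[L1]=50
step 8: P2: load  L1  ⟶  IOS  (L1)  txn=BusRd  M[L1]=50
step 9: P2: store L0 := 28  ⟶  IIM  (L0)  txn=BusRdX+Flush  M[L0]=96
step 10: P1: load  L1  ⟶  IOS  (L1)  txn=∅  M[L1]=50
step 11: P1: load  L0  ⟶  ISO  (L0)  txn=BusRd  M[L0]=96
step 12: P0: store L1 := 87  ⟶  MII  (L1)  txn=BusRdX+Flush  M[L1]=9
step 13: P0: store L1 := 13  ⟶  MII  (L1)  txn=∅  M[L1]=9
step 14: P1: store L1 := 38  ⟶  IMI  (L1)  txn=BusRdX+Flush  M[L1]=13
step 15: P0: store L0 := 26  ⟶  MII  (L0)  txn=BusRdX+Flush  M[L0]=28
step 16: P0: store L2 := 59  ⟶  MII  (L2)  txn=BusRdX+Flush  M[L2]=33
step 17: P0: store L2 := 19  ⟶  MII  (L2)  txn=∅  M[L2]=33
step 18: P1: load  L1  ⟶  IMI  (L1)  txn=∅  M[L1]=13
step 19: P2: load  L1  ⟶  IOS  (L1)  txn=BusRd  M[L1]=13
step 20: P0: load  L2  ⟶  MII  (L2)  txn=∅  M[L2]=33
step 21: P0: load  L3  ⟶  EII  (L3)  txn=∅  M[L3]=70
step 22: P0: load  L3  ⟶  EII  (L3)  txn=∅  M[L3]=70

memory[L1] = 13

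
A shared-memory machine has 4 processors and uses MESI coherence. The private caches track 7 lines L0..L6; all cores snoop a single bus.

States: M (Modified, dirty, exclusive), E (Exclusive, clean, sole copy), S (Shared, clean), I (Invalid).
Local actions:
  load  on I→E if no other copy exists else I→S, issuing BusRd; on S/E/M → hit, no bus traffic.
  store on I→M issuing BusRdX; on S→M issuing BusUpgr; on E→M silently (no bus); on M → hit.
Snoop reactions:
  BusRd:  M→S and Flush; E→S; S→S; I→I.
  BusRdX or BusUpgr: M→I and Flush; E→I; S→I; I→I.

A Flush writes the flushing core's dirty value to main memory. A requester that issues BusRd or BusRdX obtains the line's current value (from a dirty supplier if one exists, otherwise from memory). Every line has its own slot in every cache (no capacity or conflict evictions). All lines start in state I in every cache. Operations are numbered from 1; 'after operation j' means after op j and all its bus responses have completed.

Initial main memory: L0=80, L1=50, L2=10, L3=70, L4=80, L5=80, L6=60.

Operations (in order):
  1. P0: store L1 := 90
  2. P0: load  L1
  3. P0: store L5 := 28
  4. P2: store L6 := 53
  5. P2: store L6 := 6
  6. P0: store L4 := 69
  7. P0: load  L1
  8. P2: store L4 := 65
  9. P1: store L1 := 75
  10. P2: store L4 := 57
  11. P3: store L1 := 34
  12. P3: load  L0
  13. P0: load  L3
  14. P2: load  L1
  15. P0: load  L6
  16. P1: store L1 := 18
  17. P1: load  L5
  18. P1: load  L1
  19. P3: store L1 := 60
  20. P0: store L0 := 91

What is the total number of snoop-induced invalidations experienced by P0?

invalidations = 2

[1] P0: store L1 := 90 | P0:M(90), P1:I, P2:I, P3:I | bus: BusRdX
[2] P0: load  L1 | P0:M(90), P1:I, P2:I, P3:I | bus: none
[3] P0: store L5 := 28 | P0:M(28), P1:I, P2:I, P3:I | bus: BusRdX
[4] P2: store L6 := 53 | P0:I, P1:I, P2:M(53), P3:I | bus: BusRdX
[5] P2: store L6 := 6 | P0:I, P1:I, P2:M(6), P3:I | bus: none
[6] P0: store L4 := 69 | P0:M(69), P1:I, P2:I, P3:I | bus: BusRdX
[7] P0: load  L1 | P0:M(90), P1:I, P2:I, P3:I | bus: none
[8] P2: store L4 := 65 | P0:I, P1:I, P2:M(65), P3:I | bus: BusRdX,Flush
[9] P1: store L1 := 75 | P0:I, P1:M(75), P2:I, P3:I | bus: BusRdX,Flush
[10] P2: store L4 := 57 | P0:I, P1:I, P2:M(57), P3:I | bus: none
[11] P3: store L1 := 34 | P0:I, P1:I, P2:I, P3:M(34) | bus: BusRdX,Flush
[12] P3: load  L0 | P0:I, P1:I, P2:I, P3:E(80) | bus: BusRd
[13] P0: load  L3 | P0:E(70), P1:I, P2:I, P3:I | bus: BusRd
[14] P2: load  L1 | P0:I, P1:I, P2:S(34), P3:S(34) | bus: BusRd,Flush
[15] P0: load  L6 | P0:S(6), P1:I, P2:S(6), P3:I | bus: BusRd,Flush
[16] P1: store L1 := 18 | P0:I, P1:M(18), P2:I, P3:I | bus: BusRdX
[17] P1: load  L5 | P0:S(28), P1:S(28), P2:I, P3:I | bus: BusRd,Flush
[18] P1: load  L1 | P0:I, P1:M(18), P2:I, P3:I | bus: none
[19] P3: store L1 := 60 | P0:I, P1:I, P2:I, P3:M(60) | bus: BusRdX,Flush
[20] P0: store L0 := 91 | P0:M(91), P1:I, P2:I, P3:I | bus: BusRdX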